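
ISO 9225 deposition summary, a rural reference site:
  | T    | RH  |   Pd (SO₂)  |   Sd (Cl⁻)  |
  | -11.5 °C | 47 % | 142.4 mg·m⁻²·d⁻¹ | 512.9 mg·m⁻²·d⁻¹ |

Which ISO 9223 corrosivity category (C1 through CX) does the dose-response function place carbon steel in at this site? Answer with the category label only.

carbon steel: f(T) = +0.150·(T−10) [T≤10 °C] = -3.2250
  sulphur-dioxide contribution → 2.374 μm/a
  chloride contribution → 14.54 μm/a
  ⇒ r_corr(carbon steel) = 16.92 μm/a
16.9 μm/a falls in (1.3, 25] for carbon steel → category C2

C2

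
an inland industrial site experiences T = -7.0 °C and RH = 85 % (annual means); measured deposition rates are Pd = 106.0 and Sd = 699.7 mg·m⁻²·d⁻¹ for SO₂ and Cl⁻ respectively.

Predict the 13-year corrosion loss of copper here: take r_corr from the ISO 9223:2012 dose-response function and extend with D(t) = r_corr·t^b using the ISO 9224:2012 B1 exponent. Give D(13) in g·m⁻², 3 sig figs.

copper: T≤10 °C ⇒ hinge +0.126·(-7.0−10) = -2.1420
  SO₂ term: 0.0053·106.0^0.26·exp(0.059·85-2.1420) = 0.3152
  Sd branch = 0.01025·Sd^0.27·e^(0.036·RH+0.049·T) = 0.9096 μm/a
  sum: 0.3152 + 0.9096 → r_corr = 1.225 μm/a
ISO 9224: D(t) = r_corr · t^b with b = 0.667 (copper, B1)
  D(13) = 1.225 × 13^0.667 = 1.225 × 5.534 = 6.777 μm
  Mass loss = 6.777 μm × 8.96 g/cm³ = 60.72 g·m⁻²

D(13) = 60.7 g·m⁻²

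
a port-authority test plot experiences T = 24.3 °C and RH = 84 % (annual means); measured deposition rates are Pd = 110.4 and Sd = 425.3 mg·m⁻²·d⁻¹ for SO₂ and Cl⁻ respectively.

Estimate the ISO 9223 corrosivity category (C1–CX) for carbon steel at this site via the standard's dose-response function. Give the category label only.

CX

carbon steel: temperature factor f = -0.054·(14.3) = -0.7722
  sulphur-dioxide contribution → 50.65 μm/a
  chloride contribution → 183.8 μm/a
  total first-year rate 234.5 μm/a
Category bounds: 200…700 μm/a bracket r_corr ⇒ CX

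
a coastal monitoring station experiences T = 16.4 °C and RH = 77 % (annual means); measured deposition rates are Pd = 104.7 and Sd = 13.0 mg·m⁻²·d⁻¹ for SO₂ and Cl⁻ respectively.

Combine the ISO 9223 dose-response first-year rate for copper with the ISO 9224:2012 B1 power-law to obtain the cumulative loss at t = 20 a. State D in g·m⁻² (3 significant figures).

D(20) = 114 g·m⁻²

copper: T>10 °C ⇒ hinge -0.080·(16.4−10) = -0.5120
  Pd branch = 0.0053·Pd^0.26·e^(0.059·RH+f) = 1 μm/a
  Cl⁻ term: 0.01025·13.0^0.27·exp(0.036·77+0.049·16.4) = 0.7317
  sum: 1 + 0.7317 → r_corr = 1.732 μm/a
Power-law: D(20) = r_corr · 20^0.667
  D(20) = 1.732 × 20^0.667 = 1.732 × 7.375 = 12.77 μm
  Mass loss = 12.77 μm × 8.96 g/cm³ = 114.5 g·m⁻²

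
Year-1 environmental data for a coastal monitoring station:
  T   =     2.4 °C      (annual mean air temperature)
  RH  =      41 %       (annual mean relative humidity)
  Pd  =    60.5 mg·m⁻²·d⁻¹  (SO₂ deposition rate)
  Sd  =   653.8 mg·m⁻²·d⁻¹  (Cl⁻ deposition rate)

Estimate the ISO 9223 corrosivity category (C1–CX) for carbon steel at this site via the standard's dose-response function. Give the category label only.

C3

carbon steel: f(T) = +0.150·(T−10) [T≤10 °C] = -1.1400
  SO₂ term: 1.77·60.5^0.52·exp(0.02·41-1.1400) = 10.85
  Sd branch = 0.102·Sd^0.62·e^(0.033·RH+0.04·T) = 24.18 μm/a
  sum: 10.85 + 24.18 → r_corr = 35.03 μm/a
ISO 9223 Table 2 (carbon steel): 25 < 35 ≤ 50 μm/a ⇒ C3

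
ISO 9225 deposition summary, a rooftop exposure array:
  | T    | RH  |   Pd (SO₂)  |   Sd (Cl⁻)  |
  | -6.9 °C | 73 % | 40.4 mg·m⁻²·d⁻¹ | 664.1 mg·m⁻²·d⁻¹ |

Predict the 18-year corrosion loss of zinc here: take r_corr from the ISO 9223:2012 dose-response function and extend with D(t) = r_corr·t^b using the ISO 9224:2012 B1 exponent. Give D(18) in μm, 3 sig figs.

zinc: temperature factor f = +0.038·(-16.9) = -0.6422
  Pd branch = 0.0129·Pd^0.44·e^(0.046·RH+f) = 0.9928 μm/a
  Cl⁻ term: 0.0175·664.1^0.57·exp(0.008·73+0.085·-6.9) = 0.709
  r_corr = 0.9928 + 0.709 = 1.702 μm/a
ISO 9224: D(t) = r_corr · t^b with b = 0.813 (zinc, B1)
  D(18) = 1.702 × 18^0.813 = 1.702 × 10.48 = 17.84 μm

D(18) = 17.8 μm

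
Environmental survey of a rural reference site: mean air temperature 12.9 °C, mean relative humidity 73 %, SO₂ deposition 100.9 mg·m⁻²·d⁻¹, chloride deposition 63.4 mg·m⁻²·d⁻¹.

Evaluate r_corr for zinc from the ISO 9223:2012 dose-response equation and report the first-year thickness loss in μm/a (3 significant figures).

r_corr = 3.30 μm/a

zinc: temperature factor f = -0.071·(2.9) = -0.2059
  Pd branch = 0.0129·Pd^0.44·e^(0.046·RH+f) = 2.297 μm/a
  Cl⁻ term: 0.0175·63.4^0.57·exp(0.008·73+0.085·12.9) = 1
  sum: 2.297 + 1 → r_corr = 3.298 μm/a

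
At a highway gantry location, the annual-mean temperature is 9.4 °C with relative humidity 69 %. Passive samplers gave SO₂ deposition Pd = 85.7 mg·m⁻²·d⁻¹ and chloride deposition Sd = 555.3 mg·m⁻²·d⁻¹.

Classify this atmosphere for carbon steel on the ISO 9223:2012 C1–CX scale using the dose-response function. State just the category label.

C5

carbon steel: temperature factor f = +0.150·(-0.6) = -0.0900
  Pd branch = 1.77·Pd^0.52·e^(0.02·RH+f) = 65.07 μm/a
  Sd branch = 0.102·Sd^0.62·e^(0.033·RH+0.04·T) = 72.84 μm/a
  r_corr = 65.07 + 72.84 = 137.9 μm/a
Category bounds: 80…200 μm/a bracket r_corr ⇒ C5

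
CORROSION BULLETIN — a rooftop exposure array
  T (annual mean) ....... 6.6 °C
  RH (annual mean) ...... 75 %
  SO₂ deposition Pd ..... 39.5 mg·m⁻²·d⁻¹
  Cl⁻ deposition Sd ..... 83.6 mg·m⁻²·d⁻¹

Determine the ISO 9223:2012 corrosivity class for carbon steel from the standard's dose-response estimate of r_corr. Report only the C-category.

C4

carbon steel: temperature factor f = +0.150·(-3.4) = -0.5100
  SO₂ term: 1.77·39.5^0.52·exp(0.02·75-0.5100) = 32.22
  Cl⁻ term: 0.102·83.6^0.62·exp(0.033·75+0.04·6.6) = 24.54
  r_corr = 32.22 + 24.54 = 56.76 μm/a
ISO 9223 Table 2 (carbon steel): 50 < 56.8 ≤ 80 μm/a ⇒ C4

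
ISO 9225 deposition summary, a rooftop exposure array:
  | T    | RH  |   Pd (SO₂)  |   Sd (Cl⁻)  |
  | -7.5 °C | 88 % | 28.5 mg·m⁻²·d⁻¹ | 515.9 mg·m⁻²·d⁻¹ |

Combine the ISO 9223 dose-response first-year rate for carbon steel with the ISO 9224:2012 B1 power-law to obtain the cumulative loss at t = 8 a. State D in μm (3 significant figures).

D(8) = 209 μm

carbon steel: f(T) = +0.150·(T−10) [T≤10 °C] = -2.6250
  sulphur-dioxide contribution → 4.254 μm/a
  chloride contribution → 66.27 μm/a
  ⇒ r_corr(carbon steel) = 70.52 μm/a
ISO 9224: D(t) = r_corr · t^b with b = 0.523 (carbon steel, B1)
  D(8) = 70.52 × 8^0.523 = 70.52 × 2.967 = 209.2 μm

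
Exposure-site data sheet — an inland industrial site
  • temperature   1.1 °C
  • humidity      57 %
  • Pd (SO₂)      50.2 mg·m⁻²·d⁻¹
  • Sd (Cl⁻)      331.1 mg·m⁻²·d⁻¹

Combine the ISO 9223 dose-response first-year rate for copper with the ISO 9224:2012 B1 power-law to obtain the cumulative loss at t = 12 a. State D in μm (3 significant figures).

copper: f(T) = +0.126·(T−10) [T≤10 °C] = -1.1214
  sulphur-dioxide contribution → 0.138 μm/a
  chloride contribution → 0.4034 μm/a
  ⇒ r_corr(copper) = 0.5414 μm/a
ISO 9224: D(t) = r_corr · t^b with b = 0.667 (copper, B1)
  D(12) = 0.5414 × 12^0.667 = 0.5414 × 5.246 = 2.84 μm

D(12) = 2.84 μm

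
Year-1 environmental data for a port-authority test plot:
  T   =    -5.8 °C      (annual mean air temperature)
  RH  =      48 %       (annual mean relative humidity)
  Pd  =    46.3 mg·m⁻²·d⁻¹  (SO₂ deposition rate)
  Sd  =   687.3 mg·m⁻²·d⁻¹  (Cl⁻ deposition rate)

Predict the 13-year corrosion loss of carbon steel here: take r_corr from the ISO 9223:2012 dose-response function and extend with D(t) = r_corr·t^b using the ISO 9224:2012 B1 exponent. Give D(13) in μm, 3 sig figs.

D(13) = 98.7 μm

carbon steel: f(T) = +0.150·(T−10) [T≤10 °C] = -2.3700
  sulphur-dioxide contribution → 3.175 μm/a
  chloride contribution → 22.64 μm/a
  ⇒ r_corr(carbon steel) = 25.81 μm/a
Power-law: D(13) = r_corr · 13^0.523
  D(13) = 25.81 × 13^0.523 = 25.81 × 3.825 = 98.72 μm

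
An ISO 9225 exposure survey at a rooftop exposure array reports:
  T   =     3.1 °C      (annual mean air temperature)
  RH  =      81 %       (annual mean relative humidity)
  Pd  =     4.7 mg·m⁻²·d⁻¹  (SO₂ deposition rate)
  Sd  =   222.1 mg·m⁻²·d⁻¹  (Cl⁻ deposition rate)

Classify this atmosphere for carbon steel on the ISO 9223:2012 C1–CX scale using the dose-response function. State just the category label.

C4

carbon steel: T≤10 °C ⇒ hinge +0.150·(3.1−10) = -1.0350
  Pd branch = 1.77·Pd^0.52·e^(0.02·RH+f) = 7.104 μm/a
  Sd branch = 0.102·Sd^0.62·e^(0.033·RH+0.04·T) = 47.66 μm/a
  sum: 7.104 + 47.66 → r_corr = 54.77 μm/a
Category bounds: 50…80 μm/a bracket r_corr ⇒ C4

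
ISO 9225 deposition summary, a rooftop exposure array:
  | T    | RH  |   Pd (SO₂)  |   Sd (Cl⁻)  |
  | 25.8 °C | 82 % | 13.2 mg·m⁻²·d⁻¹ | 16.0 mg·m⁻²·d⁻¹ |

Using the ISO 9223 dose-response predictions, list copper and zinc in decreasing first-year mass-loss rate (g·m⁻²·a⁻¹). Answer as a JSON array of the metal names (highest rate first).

["copper", "zinc"]

copper: temperature factor f = -0.080·(15.8) = -1.2640
  sulphur-dioxide contribution → 0.3697 μm/a
  chloride contribution → 1.469 μm/a
  total first-year rate 1.838 μm/a
  mass loss = 1.838 μm/a × 8.96 g/cm³ = 16.47 g·m⁻²·a⁻¹
zinc: temperature factor f = -0.071·(15.8) = -1.1218
  sulphur-dioxide contribution → 0.5683 μm/a
  chloride contribution → 1.468 μm/a
  ⇒ r_corr(zinc) = 2.036 μm/a
  mass loss = 2.036 μm/a × 7.14 g/cm³ = 14.54 g·m⁻²·a⁻¹
Ordering by g·m⁻²·a⁻¹: copper (16.5) > zinc (14.5)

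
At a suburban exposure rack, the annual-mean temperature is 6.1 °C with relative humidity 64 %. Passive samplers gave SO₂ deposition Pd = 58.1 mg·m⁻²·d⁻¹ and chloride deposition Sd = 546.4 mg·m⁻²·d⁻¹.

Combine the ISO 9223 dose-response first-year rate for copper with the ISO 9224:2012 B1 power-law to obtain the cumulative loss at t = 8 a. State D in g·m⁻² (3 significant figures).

copper: temperature factor f = +0.126·(-3.9) = -0.4914
  sulphur-dioxide contribution → 0.4069 μm/a
  chloride contribution → 0.7591 μm/a
  ⇒ r_corr(copper) = 1.166 μm/a
Power-law: D(8) = r_corr · 8^0.667
  D(8) = 1.166 × 8^0.667 = 1.166 × 4.003 = 4.667 μm
  Mass loss = 4.667 μm × 8.96 g/cm³ = 41.82 g·m⁻²

D(8) = 41.8 g·m⁻²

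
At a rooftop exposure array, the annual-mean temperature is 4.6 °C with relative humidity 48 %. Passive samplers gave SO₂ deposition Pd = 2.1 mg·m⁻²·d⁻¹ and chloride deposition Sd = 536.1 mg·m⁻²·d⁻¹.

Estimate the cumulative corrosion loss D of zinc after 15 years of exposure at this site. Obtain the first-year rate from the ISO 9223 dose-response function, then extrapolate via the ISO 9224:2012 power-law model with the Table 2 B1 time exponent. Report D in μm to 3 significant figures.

D(15) = 13.5 μm

zinc: T≤10 °C ⇒ hinge +0.038·(4.6−10) = -0.2052
  sulphur-dioxide contribution → 0.1325 μm/a
  chloride contribution → 1.365 μm/a
  total first-year rate 1.498 μm/a
ISO 9224: D(t) = r_corr · t^b with b = 0.813 (zinc, B1)
  D(15) = 1.498 × 15^0.813 = 1.498 × 9.04 = 13.54 μm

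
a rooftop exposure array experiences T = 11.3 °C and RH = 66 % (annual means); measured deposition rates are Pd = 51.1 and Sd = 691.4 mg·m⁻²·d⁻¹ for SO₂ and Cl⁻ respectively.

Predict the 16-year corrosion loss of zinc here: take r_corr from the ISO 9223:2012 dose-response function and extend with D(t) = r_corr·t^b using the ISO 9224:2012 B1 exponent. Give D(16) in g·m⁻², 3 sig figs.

zinc: temperature factor f = -0.071·(1.3) = -0.0923
  Pd branch = 0.0129·Pd^0.44·e^(0.046·RH+f) = 1.383 μm/a
  Sd branch = 0.0175·Sd^0.57·e^(0.008·RH+0.085·T) = 3.222 μm/a
  sum: 1.383 + 3.222 → r_corr = 4.605 μm/a
ISO 9224: D(t) = r_corr · t^b with b = 0.813 (zinc, B1)
  D(16) = 4.605 × 16^0.813 = 4.605 × 9.527 = 43.87 μm
  Mass loss = 43.87 μm × 7.14 g/cm³ = 313.2 g·m⁻²

D(16) = 313 g·m⁻²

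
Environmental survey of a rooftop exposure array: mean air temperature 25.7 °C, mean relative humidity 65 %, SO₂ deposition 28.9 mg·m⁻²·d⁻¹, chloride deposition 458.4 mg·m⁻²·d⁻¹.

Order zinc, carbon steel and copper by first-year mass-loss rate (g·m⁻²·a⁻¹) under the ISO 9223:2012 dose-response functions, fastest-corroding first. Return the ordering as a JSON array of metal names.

zinc: f(T) = -0.071·(T−10) [T>10 °C] = -1.1147
  SO₂ term: 0.0129·28.9^0.44·exp(0.046·65-1.1147) = 0.3697
  Sd branch = 0.0175·Sd^0.57·e^(0.008·RH+0.085·T) = 8.6 μm/a
  sum: 0.3697 + 8.6 → r_corr = 8.97 μm/a
  mass loss = 8.97 μm/a × 7.14 g/cm³ = 64.04 g·m⁻²·a⁻¹
carbon steel: f(T) = -0.054·(T−10) [T>10 °C] = -0.8478
  Pd branch = 1.77·Pd^0.52·e^(0.02·RH+f) = 16 μm/a
  Sd branch = 0.102·Sd^0.62·e^(0.033·RH+0.04·T) = 108.8 μm/a
  r_corr = 16 + 108.8 = 124.8 μm/a
  mass loss = 124.8 μm/a × 7.85 g/cm³ = 979.6 g·m⁻²·a⁻¹
copper: T>10 °C ⇒ hinge -0.080·(25.7−10) = -1.2560
  Pd branch = 0.0053·Pd^0.26·e^(0.059·RH+f) = 0.1676 μm/a
  Cl⁻ term: 0.01025·458.4^0.27·exp(0.036·65+0.049·25.7) = 1.961
  sum: 0.1676 + 1.961 → r_corr = 2.128 μm/a
  mass loss = 2.128 μm/a × 8.96 g/cm³ = 19.07 g·m⁻²·a⁻¹
Ordering by g·m⁻²·a⁻¹: carbon steel (980) > zinc (64) > copper (19.1)

["carbon steel", "zinc", "copper"]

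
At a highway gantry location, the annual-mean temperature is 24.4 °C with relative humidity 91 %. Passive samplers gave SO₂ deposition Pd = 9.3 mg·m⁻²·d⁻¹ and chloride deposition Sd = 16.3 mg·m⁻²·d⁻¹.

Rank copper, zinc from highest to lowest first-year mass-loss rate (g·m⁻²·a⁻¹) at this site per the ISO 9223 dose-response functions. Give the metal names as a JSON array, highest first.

["copper", "zinc"]

copper: f(T) = -0.080·(T−10) [T>10 °C] = -1.1520
  Pd branch = 0.0053·Pd^0.26·e^(0.059·RH+f) = 0.642 μm/a
  Sd branch = 0.01025·Sd^0.27·e^(0.036·RH+0.049·T) = 1.905 μm/a
  sum: 0.642 + 1.905 → r_corr = 2.547 μm/a
  mass loss = 2.547 μm/a × 8.96 g/cm³ = 22.83 g·m⁻²·a⁻¹
zinc: T>10 °C ⇒ hinge -0.071·(24.4−10) = -1.0224
  Pd branch = 0.0129·Pd^0.44·e^(0.046·RH+f) = 0.8141 μm/a
  Sd branch = 0.0175·Sd^0.57·e^(0.008·RH+0.085·T) = 1.415 μm/a
  sum: 0.8141 + 1.415 → r_corr = 2.229 μm/a
  mass loss = 2.229 μm/a × 7.14 g/cm³ = 15.92 g·m⁻²·a⁻¹
Ordering by g·m⁻²·a⁻¹: copper (22.8) > zinc (15.9)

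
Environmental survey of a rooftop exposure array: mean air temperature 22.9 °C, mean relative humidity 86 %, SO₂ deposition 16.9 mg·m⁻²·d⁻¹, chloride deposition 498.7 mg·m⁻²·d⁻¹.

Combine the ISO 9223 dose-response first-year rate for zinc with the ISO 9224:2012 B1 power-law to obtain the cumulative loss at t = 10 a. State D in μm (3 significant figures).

D(10) = 60.8 μm

zinc: T>10 °C ⇒ hinge -0.071·(22.9−10) = -0.9159
  sulphur-dioxide contribution → 0.9357 μm/a
  chloride contribution → 8.413 μm/a
  ⇒ r_corr(zinc) = 9.349 μm/a
Long-term exponent b (ISO 9224 Table 2, B1) = 0.813
  D(10) = 9.349 × 10^0.813 = 9.349 × 6.501 = 60.78 μm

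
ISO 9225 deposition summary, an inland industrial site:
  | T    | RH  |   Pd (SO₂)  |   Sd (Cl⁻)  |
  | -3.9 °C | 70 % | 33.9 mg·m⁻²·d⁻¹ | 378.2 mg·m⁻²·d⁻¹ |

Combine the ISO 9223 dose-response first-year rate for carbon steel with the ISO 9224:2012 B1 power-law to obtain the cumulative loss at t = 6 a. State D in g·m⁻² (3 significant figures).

D(6) = 810 g·m⁻²

carbon steel: temperature factor f = +0.150·(-13.9) = -2.0850
  SO₂ term: 1.77·33.9^0.52·exp(0.02·70-2.0850) = 5.574
  Cl⁻ term: 0.102·378.2^0.62·exp(0.033·70+0.04·-3.9) = 34.85
  sum: 5.574 + 34.85 → r_corr = 40.43 μm/a
Long-term exponent b (ISO 9224 Table 2, B1) = 0.523
  D(6) = 40.43 × 6^0.523 = 40.43 × 2.553 = 103.2 μm
  Mass loss = 103.2 μm × 7.85 g/cm³ = 810.1 g·m⁻²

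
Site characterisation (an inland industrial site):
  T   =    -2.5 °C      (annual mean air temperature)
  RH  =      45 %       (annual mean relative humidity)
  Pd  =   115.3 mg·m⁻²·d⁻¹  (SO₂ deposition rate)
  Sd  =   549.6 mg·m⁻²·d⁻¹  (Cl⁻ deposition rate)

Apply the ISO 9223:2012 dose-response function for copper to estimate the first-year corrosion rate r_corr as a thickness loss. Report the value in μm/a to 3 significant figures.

r_corr = 0.305 μm/a

copper: T≤10 °C ⇒ hinge +0.126·(-2.5−10) = -1.5750
  sulphur-dioxide contribution → 0.05363 μm/a
  chloride contribution → 0.2517 μm/a
  ⇒ r_corr(copper) = 0.3053 μm/a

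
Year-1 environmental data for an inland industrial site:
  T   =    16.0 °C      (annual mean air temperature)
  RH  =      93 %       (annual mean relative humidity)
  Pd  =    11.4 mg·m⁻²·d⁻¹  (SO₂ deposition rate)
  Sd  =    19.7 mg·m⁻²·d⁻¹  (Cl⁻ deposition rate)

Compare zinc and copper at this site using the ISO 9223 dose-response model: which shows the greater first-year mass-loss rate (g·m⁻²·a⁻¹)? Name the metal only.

copper

zinc: f(T) = -0.071·(T−10) [T>10 °C] = -0.4260
  Pd branch = 0.0129·Pd^0.44·e^(0.046·RH+f) = 1.772 μm/a
  Cl⁻ term: 0.0175·19.7^0.57·exp(0.008·93+0.085·16.0) = 0.7846
  r_corr = 1.772 + 0.7846 = 2.557 μm/a
  mass loss = 2.557 μm/a × 7.14 g/cm³ = 18.26 g·m⁻²·a⁻¹
copper: temperature factor f = -0.080·(6.0) = -0.4800
  SO₂ term: 0.0053·11.4^0.26·exp(0.059·93-0.4800) = 1.491
  Sd branch = 0.01025·Sd^0.27·e^(0.036·RH+0.049·T) = 1.428 μm/a
  r_corr = 1.491 + 1.428 = 2.919 μm/a
  mass loss = 2.919 μm/a × 8.96 g/cm³ = 26.16 g·m⁻²·a⁻¹
Ordering by g·m⁻²·a⁻¹: copper (26.2) > zinc (18.3)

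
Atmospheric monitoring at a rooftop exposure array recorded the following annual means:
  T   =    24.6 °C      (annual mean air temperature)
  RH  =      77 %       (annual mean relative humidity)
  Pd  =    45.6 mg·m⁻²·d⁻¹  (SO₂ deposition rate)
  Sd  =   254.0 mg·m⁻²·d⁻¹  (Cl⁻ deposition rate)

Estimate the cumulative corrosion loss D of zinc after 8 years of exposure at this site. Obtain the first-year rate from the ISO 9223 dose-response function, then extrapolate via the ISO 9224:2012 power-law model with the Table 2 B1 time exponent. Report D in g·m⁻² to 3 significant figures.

D(8) = 271 g·m⁻²

zinc: temperature factor f = -0.071·(14.6) = -1.0366
  sulphur-dioxide contribution → 0.8484 μm/a
  chloride contribution → 6.158 μm/a
  total first-year rate 7.006 μm/a
Power-law: D(8) = r_corr · 8^0.813
  D(8) = 7.006 × 8^0.813 = 7.006 × 5.423 = 37.99 μm
  Mass loss = 37.99 μm × 7.14 g/cm³ = 271.3 g·m⁻²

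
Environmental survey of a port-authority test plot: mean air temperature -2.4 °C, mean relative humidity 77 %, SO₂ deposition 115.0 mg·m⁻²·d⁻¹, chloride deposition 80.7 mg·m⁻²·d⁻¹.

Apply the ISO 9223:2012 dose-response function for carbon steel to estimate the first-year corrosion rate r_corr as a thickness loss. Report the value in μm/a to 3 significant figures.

r_corr = 33.0 μm/a

carbon steel: T≤10 °C ⇒ hinge +0.150·(-2.4−10) = -1.8600
  sulphur-dioxide contribution → 15.16 μm/a
  chloride contribution → 17.89 μm/a
  total first-year rate 33.05 μm/a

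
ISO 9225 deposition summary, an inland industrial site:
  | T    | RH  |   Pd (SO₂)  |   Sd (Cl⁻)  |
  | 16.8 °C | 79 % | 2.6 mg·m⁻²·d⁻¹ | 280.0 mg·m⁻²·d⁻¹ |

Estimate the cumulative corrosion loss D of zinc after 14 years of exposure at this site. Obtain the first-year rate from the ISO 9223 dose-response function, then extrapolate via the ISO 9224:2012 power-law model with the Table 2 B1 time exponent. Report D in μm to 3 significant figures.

zinc: f(T) = -0.071·(T−10) [T>10 °C] = -0.4828
  Pd branch = 0.0129·Pd^0.44·e^(0.046·RH+f) = 0.4589 μm/a
  Sd branch = 0.0175·Sd^0.57·e^(0.008·RH+0.085·T) = 3.409 μm/a
  sum: 0.4589 + 3.409 → r_corr = 3.867 μm/a
ISO 9224: D(t) = r_corr · t^b with b = 0.813 (zinc, B1)
  D(14) = 3.867 × 14^0.813 = 3.867 × 8.547 = 33.05 μm

D(14) = 33.1 μm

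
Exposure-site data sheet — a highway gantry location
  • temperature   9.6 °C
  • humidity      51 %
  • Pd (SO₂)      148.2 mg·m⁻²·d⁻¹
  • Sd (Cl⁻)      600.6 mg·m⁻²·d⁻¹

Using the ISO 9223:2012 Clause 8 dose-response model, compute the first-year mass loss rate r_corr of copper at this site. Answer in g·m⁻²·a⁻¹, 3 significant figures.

r_corr = 8.54 g·m⁻²·a⁻¹

copper: temperature factor f = +0.126·(-0.4) = -0.0504
  SO₂ term: 0.0053·148.2^0.26·exp(0.059·51-0.0504) = 0.3746
  Cl⁻ term: 0.01025·600.6^0.27·exp(0.036·51+0.049·9.6) = 0.5789
  r_corr = 0.3746 + 0.5789 = 0.9535 μm/a
Convert to mass loss: 0.9535 μm/a × 8.96 g/cm³ = 8.544 g·m⁻²·a⁻¹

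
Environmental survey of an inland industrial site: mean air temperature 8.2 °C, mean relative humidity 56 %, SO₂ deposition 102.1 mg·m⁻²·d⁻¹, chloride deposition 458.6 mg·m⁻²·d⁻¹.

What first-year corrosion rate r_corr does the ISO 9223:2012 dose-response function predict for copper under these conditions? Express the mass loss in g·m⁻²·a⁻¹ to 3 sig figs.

copper: f(T) = +0.126·(T−10) [T≤10 °C] = -0.2268
  sulphur-dioxide contribution → 0.3829 μm/a
  chloride contribution → 0.6017 μm/a
  total first-year rate 0.9845 μm/a
Convert to mass loss: 0.9845 μm/a × 8.96 g/cm³ = 8.821 g·m⁻²·a⁻¹

r_corr = 8.82 g·m⁻²·a⁻¹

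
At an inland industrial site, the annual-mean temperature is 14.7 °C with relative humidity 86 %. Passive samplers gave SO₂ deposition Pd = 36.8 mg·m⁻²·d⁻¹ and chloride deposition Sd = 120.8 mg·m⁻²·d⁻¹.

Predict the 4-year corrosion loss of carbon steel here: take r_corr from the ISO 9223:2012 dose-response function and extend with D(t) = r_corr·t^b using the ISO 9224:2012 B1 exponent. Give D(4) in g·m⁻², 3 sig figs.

carbon steel: T>10 °C ⇒ hinge -0.054·(14.7−10) = -0.2538
  Pd branch = 1.77·Pd^0.52·e^(0.02·RH+f) = 50 μm/a
  Cl⁻ term: 0.102·120.8^0.62·exp(0.033·86+0.04·14.7) = 61.29
  r_corr = 50 + 61.29 = 111.3 μm/a
Power-law: D(4) = r_corr · 4^0.523
  D(4) = 111.3 × 4^0.523 = 111.3 × 2.065 = 229.8 μm
  Mass loss = 229.8 μm × 7.85 g/cm³ = 1804 g·m⁻²

D(4) = 1.80e+03 g·m⁻²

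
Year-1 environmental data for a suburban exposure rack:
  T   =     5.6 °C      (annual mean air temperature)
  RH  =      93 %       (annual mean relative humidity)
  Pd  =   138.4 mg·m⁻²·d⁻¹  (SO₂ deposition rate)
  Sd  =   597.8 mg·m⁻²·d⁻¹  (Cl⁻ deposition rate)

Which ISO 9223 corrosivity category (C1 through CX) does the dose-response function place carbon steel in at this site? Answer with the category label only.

CX

carbon steel: T≤10 °C ⇒ hinge +0.150·(5.6−10) = -0.6600
  sulphur-dioxide contribution → 76.3 μm/a
  chloride contribution → 144.6 μm/a
  total first-year rate 220.9 μm/a
221 μm/a falls in (200, 700] for carbon steel → category CX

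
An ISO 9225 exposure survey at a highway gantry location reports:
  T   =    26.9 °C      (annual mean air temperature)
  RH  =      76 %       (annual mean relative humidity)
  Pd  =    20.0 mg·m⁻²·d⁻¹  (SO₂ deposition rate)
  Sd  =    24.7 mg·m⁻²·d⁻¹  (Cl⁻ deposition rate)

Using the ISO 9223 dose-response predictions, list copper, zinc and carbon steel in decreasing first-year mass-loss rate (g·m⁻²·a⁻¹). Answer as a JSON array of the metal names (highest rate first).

["carbon steel", "zinc", "copper"]

copper: f(T) = -0.080·(T−10) [T>10 °C] = -1.3520
  Pd branch = 0.0053·Pd^0.26·e^(0.059·RH+f) = 0.2647 μm/a
  Sd branch = 0.01025·Sd^0.27·e^(0.036·RH+0.049·T) = 1.404 μm/a
  r_corr = 0.2647 + 1.404 = 1.669 μm/a
  mass loss = 1.669 μm/a × 8.96 g/cm³ = 14.95 g·m⁻²·a⁻¹
zinc: T>10 °C ⇒ hinge -0.071·(26.9−10) = -1.1999
  Pd branch = 0.0129·Pd^0.44·e^(0.046·RH+f) = 0.4789 μm/a
  Cl⁻ term: 0.0175·24.7^0.57·exp(0.008·76+0.085·26.9) = 1.968
  sum: 0.4789 + 1.968 → r_corr = 2.446 μm/a
  mass loss = 2.446 μm/a × 7.14 g/cm³ = 17.47 g·m⁻²·a⁻¹
carbon steel: temperature factor f = -0.054·(16.9) = -0.9126
  SO₂ term: 1.77·20.0^0.52·exp(0.02·76-0.9126) = 15.43
  Cl⁻ term: 0.102·24.7^0.62·exp(0.033·76+0.04·26.9) = 26.83
  r_corr = 15.43 + 26.83 = 42.26 μm/a
  mass loss = 42.26 μm/a × 7.85 g/cm³ = 331.7 g·m⁻²·a⁻¹
Ordering by g·m⁻²·a⁻¹: carbon steel (332) > zinc (17.5) > copper (15)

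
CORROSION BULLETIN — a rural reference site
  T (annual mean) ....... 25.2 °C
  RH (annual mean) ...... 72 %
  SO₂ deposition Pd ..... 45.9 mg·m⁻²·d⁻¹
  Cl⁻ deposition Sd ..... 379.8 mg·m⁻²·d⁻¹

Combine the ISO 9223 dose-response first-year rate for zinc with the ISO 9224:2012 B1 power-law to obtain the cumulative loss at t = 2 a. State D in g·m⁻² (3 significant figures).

zinc: temperature factor f = -0.071·(15.2) = -1.0792
  SO₂ term: 0.0129·45.9^0.44·exp(0.046·72-1.0792) = 0.6479
  Cl⁻ term: 0.0175·379.8^0.57·exp(0.008·72+0.085·25.2) = 7.831
  r_corr = 0.6479 + 7.831 = 8.478 μm/a
ISO 9224: D(t) = r_corr · t^b with b = 0.813 (zinc, B1)
  D(2) = 8.478 × 2^0.813 = 8.478 × 1.757 = 14.9 μm
  Mass loss = 14.9 μm × 7.14 g/cm³ = 106.4 g·m⁻²

D(2) = 106 g·m⁻²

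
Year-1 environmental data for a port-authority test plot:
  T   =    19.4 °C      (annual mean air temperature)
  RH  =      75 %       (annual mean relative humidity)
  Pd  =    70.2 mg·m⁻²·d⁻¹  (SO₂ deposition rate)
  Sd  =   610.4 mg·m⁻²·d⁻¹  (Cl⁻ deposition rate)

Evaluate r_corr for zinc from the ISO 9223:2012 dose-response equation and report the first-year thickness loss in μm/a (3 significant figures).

zinc: temperature factor f = -0.071·(9.4) = -0.6674
  sulphur-dioxide contribution → 1.353 μm/a
  chloride contribution → 6.42 μm/a
  ⇒ r_corr(zinc) = 7.774 μm/a

r_corr = 7.77 μm/a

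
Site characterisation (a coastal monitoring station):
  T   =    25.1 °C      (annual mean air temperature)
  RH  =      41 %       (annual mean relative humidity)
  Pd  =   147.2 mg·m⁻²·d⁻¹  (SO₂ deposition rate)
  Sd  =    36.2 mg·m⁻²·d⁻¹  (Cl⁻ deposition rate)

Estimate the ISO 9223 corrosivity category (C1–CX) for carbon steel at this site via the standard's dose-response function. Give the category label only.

C3

carbon steel: f(T) = -0.054·(T−10) [T>10 °C] = -0.8154
  sulphur-dioxide contribution → 23.84 μm/a
  chloride contribution → 9.969 μm/a
  ⇒ r_corr(carbon steel) = 33.81 μm/a
ISO 9223 Table 2 (carbon steel): 25 < 33.8 ≤ 50 μm/a ⇒ C3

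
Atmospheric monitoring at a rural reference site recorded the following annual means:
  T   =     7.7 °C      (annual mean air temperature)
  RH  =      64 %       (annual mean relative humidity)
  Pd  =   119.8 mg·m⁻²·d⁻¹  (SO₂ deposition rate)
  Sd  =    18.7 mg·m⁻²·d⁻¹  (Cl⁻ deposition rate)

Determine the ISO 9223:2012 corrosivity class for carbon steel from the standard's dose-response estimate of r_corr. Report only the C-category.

carbon steel: T≤10 °C ⇒ hinge +0.150·(7.7−10) = -0.3450
  Pd branch = 1.77·Pd^0.52·e^(0.02·RH+f) = 54.3 μm/a
  Cl⁻ term: 0.102·18.7^0.62·exp(0.033·64+0.04·7.7) = 7.049
  r_corr = 54.3 + 7.049 = 61.35 μm/a
ISO 9223 Table 2 (carbon steel): 50 < 61.4 ≤ 80 μm/a ⇒ C4

C4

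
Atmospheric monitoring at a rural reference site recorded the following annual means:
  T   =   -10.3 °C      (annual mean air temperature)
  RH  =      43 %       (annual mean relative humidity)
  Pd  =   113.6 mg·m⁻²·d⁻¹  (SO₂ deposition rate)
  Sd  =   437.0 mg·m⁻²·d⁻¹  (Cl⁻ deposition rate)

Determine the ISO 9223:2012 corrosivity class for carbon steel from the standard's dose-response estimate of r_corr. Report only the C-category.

C2

carbon steel: temperature factor f = +0.150·(-20.3) = -3.0450
  Pd branch = 1.77·Pd^0.52·e^(0.02·RH+f) = 2.333 μm/a
  Sd branch = 0.102·Sd^0.62·e^(0.033·RH+0.04·T) = 12.11 μm/a
  sum: 2.333 + 12.11 → r_corr = 14.44 μm/a
14.4 μm/a falls in (1.3, 25] for carbon steel → category C2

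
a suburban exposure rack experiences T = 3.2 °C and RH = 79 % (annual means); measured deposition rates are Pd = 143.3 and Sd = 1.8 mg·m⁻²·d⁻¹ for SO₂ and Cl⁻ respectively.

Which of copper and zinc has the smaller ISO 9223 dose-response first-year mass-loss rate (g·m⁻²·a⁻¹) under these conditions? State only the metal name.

copper: T≤10 °C ⇒ hinge +0.126·(3.2−10) = -0.8568
  SO₂ term: 0.0053·143.3^0.26·exp(0.059·79-0.8568) = 0.8651
  Sd branch = 0.01025·Sd^0.27·e^(0.036·RH+0.049·T) = 0.2415 μm/a
  r_corr = 0.8651 + 0.2415 = 1.107 μm/a
  mass loss = 1.107 μm/a × 8.96 g/cm³ = 9.915 g·m⁻²·a⁻¹
zinc: temperature factor f = +0.038·(-6.8) = -0.2584
  SO₂ term: 0.0129·143.3^0.44·exp(0.046·79-0.2584) = 3.352
  Cl⁻ term: 0.0175·1.8^0.57·exp(0.008·79+0.085·3.2) = 0.06042
  sum: 3.352 + 0.06042 → r_corr = 3.413 μm/a
  mass loss = 3.413 μm/a × 7.14 g/cm³ = 24.37 g·m⁻²·a⁻¹
Ordering by g·m⁻²·a⁻¹: zinc (24.4) > copper (9.91)

copper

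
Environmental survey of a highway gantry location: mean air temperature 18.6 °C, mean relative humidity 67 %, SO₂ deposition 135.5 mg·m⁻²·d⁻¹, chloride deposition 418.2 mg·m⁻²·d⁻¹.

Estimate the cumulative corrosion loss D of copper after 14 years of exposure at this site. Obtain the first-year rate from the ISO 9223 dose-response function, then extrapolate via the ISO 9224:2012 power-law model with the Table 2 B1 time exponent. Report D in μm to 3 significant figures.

copper: f(T) = -0.080·(T−10) [T>10 °C] = -0.6880
  SO₂ term: 0.0053·135.5^0.26·exp(0.059·67-0.6880) = 0.4972
  Sd branch = 0.01025·Sd^0.27·e^(0.036·RH+0.049·T) = 1.452 μm/a
  sum: 0.4972 + 1.452 → r_corr = 1.949 μm/a
Long-term exponent b (ISO 9224 Table 2, B1) = 0.667
  D(14) = 1.949 × 14^0.667 = 1.949 × 5.814 = 11.33 μm

D(14) = 11.3 μm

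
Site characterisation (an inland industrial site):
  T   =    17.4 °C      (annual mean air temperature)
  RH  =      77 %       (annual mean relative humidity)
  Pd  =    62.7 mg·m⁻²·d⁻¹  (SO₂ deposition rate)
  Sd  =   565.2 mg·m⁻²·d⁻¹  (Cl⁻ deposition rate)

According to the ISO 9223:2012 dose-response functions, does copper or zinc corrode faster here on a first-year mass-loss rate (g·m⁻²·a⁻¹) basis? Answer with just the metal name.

zinc

copper: temperature factor f = -0.080·(7.4) = -0.5920
  sulphur-dioxide contribution → 0.8081 μm/a
  chloride contribution → 2.128 μm/a
  total first-year rate 2.936 μm/a
  mass loss = 2.936 μm/a × 8.96 g/cm³ = 26.31 g·m⁻²·a⁻¹
zinc: temperature factor f = -0.071·(7.4) = -0.5254
  sulphur-dioxide contribution → 1.627 μm/a
  chloride contribution → 5.268 μm/a
  ⇒ r_corr(zinc) = 6.895 μm/a
  mass loss = 6.895 μm/a × 7.14 g/cm³ = 49.23 g·m⁻²·a⁻¹
Ordering by g·m⁻²·a⁻¹: zinc (49.2) > copper (26.3)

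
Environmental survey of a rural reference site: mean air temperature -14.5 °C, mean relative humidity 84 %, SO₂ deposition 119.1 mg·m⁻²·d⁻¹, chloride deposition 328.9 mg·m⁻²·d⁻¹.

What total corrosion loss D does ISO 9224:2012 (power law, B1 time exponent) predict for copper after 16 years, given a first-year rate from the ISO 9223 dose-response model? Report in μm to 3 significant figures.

copper: f(T) = +0.126·(T−10) [T≤10 °C] = -3.0870
  sulphur-dioxide contribution → 0.119 μm/a
  chloride contribution → 0.4955 μm/a
  total first-year rate 0.6146 μm/a
ISO 9224: D(t) = r_corr · t^b with b = 0.667 (copper, B1)
  D(16) = 0.6146 × 16^0.667 = 0.6146 × 6.355 = 3.906 μm

D(16) = 3.91 μm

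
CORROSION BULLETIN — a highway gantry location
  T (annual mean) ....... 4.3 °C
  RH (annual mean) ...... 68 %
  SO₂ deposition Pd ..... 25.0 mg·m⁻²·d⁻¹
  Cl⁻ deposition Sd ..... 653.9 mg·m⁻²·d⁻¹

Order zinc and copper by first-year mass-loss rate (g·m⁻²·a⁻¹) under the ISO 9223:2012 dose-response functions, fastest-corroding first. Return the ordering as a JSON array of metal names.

zinc: T≤10 °C ⇒ hinge +0.038·(4.3−10) = -0.2166
  SO₂ term: 0.0129·25.0^0.44·exp(0.046·68-0.2166) = 0.9774
  Cl⁻ term: 0.0175·653.9^0.57·exp(0.008·68+0.085·4.3) = 1.749
  r_corr = 0.9774 + 1.749 = 2.727 μm/a
  mass loss = 2.727 μm/a × 7.14 g/cm³ = 19.47 g·m⁻²·a⁻¹
copper: f(T) = +0.126·(T−10) [T≤10 °C] = -0.7182
  Pd branch = 0.0053·Pd^0.26·e^(0.059·RH+f) = 0.3298 μm/a
  Cl⁻ term: 0.01025·653.9^0.27·exp(0.036·68+0.049·4.3) = 0.8425
  r_corr = 0.3298 + 0.8425 = 1.172 μm/a
  mass loss = 1.172 μm/a × 8.96 g/cm³ = 10.5 g·m⁻²·a⁻¹
Ordering by g·m⁻²·a⁻¹: zinc (19.5) > copper (10.5)

["zinc", "copper"]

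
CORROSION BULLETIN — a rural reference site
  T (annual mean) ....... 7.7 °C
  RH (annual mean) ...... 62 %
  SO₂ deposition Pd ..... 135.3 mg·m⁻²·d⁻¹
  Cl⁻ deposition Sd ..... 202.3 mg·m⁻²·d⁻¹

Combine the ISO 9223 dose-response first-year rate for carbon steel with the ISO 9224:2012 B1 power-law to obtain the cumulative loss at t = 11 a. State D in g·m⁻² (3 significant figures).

D(11) = 2.32e+03 g·m⁻²

carbon steel: T≤10 °C ⇒ hinge +0.150·(7.7−10) = -0.3450
  Pd branch = 1.77·Pd^0.52·e^(0.02·RH+f) = 55.58 μm/a
  Cl⁻ term: 0.102·202.3^0.62·exp(0.033·62+0.04·7.7) = 28.88
  r_corr = 55.58 + 28.88 = 84.47 μm/a
Long-term exponent b (ISO 9224 Table 2, B1) = 0.523
  D(11) = 84.47 × 11^0.523 = 84.47 × 3.505 = 296 μm
  Mass loss = 296 μm × 7.85 g/cm³ = 2324 g·m⁻²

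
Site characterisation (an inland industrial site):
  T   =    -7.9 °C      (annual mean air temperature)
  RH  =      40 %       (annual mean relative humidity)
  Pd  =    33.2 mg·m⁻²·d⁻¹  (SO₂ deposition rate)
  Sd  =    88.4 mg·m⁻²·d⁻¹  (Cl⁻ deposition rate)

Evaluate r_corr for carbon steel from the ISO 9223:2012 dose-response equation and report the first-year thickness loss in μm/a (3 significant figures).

r_corr = 6.14 μm/a

carbon steel: T≤10 °C ⇒ hinge +0.150·(-7.9−10) = -2.6850
  SO₂ term: 1.77·33.2^0.52·exp(0.02·40-2.6850) = 1.661
  Cl⁻ term: 0.102·88.4^0.62·exp(0.033·40+0.04·-7.9) = 4.482
  r_corr = 1.661 + 4.482 = 6.142 μm/a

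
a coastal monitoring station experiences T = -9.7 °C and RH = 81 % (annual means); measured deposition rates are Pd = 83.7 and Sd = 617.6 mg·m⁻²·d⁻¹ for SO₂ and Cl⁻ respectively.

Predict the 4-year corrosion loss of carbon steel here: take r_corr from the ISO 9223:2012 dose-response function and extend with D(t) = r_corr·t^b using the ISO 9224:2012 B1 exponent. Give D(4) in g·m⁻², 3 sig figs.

carbon steel: temperature factor f = +0.150·(-19.7) = -2.9550
  SO₂ term: 1.77·83.7^0.52·exp(0.02·81-2.9550) = 4.656
  Sd branch = 0.102·Sd^0.62·e^(0.033·RH+0.04·T) = 53.85 μm/a
  r_corr = 4.656 + 53.85 = 58.51 μm/a
Long-term exponent b (ISO 9224 Table 2, B1) = 0.523
  D(4) = 58.51 × 4^0.523 = 58.51 × 2.065 = 120.8 μm
  Mass loss = 120.8 μm × 7.85 g/cm³ = 948.3 g·m⁻²

D(4) = 948 g·m⁻²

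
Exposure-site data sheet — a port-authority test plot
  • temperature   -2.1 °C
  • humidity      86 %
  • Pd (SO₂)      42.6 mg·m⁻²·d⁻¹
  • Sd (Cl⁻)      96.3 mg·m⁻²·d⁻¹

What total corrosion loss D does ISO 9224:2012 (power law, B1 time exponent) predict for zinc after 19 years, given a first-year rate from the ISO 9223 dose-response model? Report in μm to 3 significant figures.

zinc: T≤10 °C ⇒ hinge +0.038·(-2.1−10) = -0.4598
  sulphur-dioxide contribution → 2.218 μm/a
  chloride contribution → 0.3935 μm/a
  total first-year rate 2.611 μm/a
Power-law: D(19) = r_corr · 19^0.813
  D(19) = 2.611 × 19^0.813 = 2.611 × 10.96 = 28.61 μm

D(19) = 28.6 μm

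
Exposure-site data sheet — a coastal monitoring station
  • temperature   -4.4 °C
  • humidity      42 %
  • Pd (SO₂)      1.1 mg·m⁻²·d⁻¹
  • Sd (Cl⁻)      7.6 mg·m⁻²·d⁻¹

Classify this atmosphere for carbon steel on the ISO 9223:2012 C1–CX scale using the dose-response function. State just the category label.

carbon steel: f(T) = +0.150·(T−10) [T≤10 °C] = -2.1600
  Pd branch = 1.77·Pd^0.52·e^(0.02·RH+f) = 0.4969 μm/a
  Sd branch = 0.102·Sd^0.62·e^(0.033·RH+0.04·T) = 1.203 μm/a
  r_corr = 0.4969 + 1.203 = 1.7 μm/a
ISO 9223 Table 2 (carbon steel): 1.3 < 1.7 ≤ 25 μm/a ⇒ C2

C2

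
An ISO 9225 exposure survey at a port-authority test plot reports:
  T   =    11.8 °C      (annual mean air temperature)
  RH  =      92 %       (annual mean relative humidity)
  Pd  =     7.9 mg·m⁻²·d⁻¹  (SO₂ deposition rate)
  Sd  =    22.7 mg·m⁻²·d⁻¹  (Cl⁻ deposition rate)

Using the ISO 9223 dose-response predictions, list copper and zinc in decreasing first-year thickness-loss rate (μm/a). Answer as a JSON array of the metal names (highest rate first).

copper: temperature factor f = -0.080·(1.8) = -0.1440
  sulphur-dioxide contribution → 1.788 μm/a
  chloride contribution → 1.165 μm/a
  ⇒ r_corr(copper) = 2.953 μm/a
zinc: f(T) = -0.071·(T−10) [T>10 °C] = -0.1278
  sulphur-dioxide contribution → 1.941 μm/a
  chloride contribution → 0.5905 μm/a
  total first-year rate 2.531 μm/a
Ordering by μm/a: copper (2.95) > zinc (2.53)

["copper", "zinc"]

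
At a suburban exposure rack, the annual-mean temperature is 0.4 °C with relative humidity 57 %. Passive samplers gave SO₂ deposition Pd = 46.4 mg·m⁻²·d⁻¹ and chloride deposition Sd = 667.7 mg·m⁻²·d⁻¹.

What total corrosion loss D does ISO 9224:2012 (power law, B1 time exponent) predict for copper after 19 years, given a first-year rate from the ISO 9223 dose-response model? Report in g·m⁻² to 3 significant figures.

D(19) = 38.0 g·m⁻²

copper: f(T) = +0.126·(T−10) [T≤10 °C] = -1.2096
  SO₂ term: 0.0053·46.4^0.26·exp(0.059·57-1.2096) = 0.1238
  Sd branch = 0.01025·Sd^0.27·e^(0.036·RH+0.049·T) = 0.471 μm/a
  r_corr = 0.1238 + 0.471 = 0.5948 μm/a
Power-law: D(19) = r_corr · 19^0.667
  D(19) = 0.5948 × 19^0.667 = 0.5948 × 7.127 = 4.24 μm
  Mass loss = 4.24 μm × 8.96 g/cm³ = 37.99 g·m⁻²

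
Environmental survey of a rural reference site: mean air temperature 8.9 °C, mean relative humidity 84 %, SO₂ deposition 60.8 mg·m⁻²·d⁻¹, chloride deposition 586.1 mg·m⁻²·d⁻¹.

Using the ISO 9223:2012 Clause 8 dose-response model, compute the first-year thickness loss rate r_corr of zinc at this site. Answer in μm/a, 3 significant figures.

r_corr = 6.35 μm/a

zinc: T≤10 °C ⇒ hinge +0.038·(8.9−10) = -0.0418
  SO₂ term: 0.0129·60.8^0.44·exp(0.046·84-0.0418) = 3.593
  Cl⁻ term: 0.0175·586.1^0.57·exp(0.008·84+0.085·8.9) = 2.762
  r_corr = 3.593 + 2.762 = 6.355 μm/a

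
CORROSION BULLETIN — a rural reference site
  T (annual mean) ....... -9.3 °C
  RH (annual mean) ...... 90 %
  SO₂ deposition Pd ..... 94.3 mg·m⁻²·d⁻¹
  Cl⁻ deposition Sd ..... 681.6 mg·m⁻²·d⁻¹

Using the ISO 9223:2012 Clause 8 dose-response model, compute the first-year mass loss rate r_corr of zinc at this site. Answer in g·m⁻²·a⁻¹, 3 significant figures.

zinc: temperature factor f = +0.038·(-19.3) = -0.7334
  Pd branch = 0.0129·Pd^0.44·e^(0.046·RH+f) = 2.876 μm/a
  Sd branch = 0.0175·Sd^0.57·e^(0.008·RH+0.085·T) = 0.6723 μm/a
  r_corr = 2.876 + 0.6723 = 3.549 μm/a
Convert to mass loss: 3.549 μm/a × 7.14 g/cm³ = 25.34 g·m⁻²·a⁻¹

r_corr = 25.3 g·m⁻²·a⁻¹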